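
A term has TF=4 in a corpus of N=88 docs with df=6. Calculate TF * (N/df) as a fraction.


TF * (N/df)
= 4 * (88/6)
= 4 * 44/3
= 176/3

176/3


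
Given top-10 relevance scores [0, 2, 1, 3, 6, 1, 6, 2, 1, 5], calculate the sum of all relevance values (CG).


Cumulative Gain = sum of relevance scores
Position 1: rel=0, running sum=0
Position 2: rel=2, running sum=2
Position 3: rel=1, running sum=3
Position 4: rel=3, running sum=6
Position 5: rel=6, running sum=12
Position 6: rel=1, running sum=13
Position 7: rel=6, running sum=19
Position 8: rel=2, running sum=21
Position 9: rel=1, running sum=22
Position 10: rel=5, running sum=27
CG = 27

27


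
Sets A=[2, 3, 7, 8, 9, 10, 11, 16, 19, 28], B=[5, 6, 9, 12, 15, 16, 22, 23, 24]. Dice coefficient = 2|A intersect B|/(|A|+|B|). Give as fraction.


A intersect B = [9, 16]
|A intersect B| = 2
|A| = 10, |B| = 9
Dice = 2*2 / (10+9)
= 4 / 19 = 4/19

4/19


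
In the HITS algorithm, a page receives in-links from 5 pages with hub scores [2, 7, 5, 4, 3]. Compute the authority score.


Authority = sum of hub scores of in-linkers
In-link 1: hub score = 2
In-link 2: hub score = 7
In-link 3: hub score = 5
In-link 4: hub score = 4
In-link 5: hub score = 3
Authority = 2 + 7 + 5 + 4 + 3 = 21

21


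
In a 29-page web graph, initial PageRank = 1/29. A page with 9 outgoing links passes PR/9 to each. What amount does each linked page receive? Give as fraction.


Initial PR = 1/29 = 1/29
Outlinks = 9
Contribution per link = PR / outlinks
= 1/29 / 9
= 1/261

1/261


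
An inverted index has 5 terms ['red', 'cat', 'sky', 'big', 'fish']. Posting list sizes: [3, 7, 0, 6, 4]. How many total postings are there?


Summing posting list sizes:
'red': 3 postings
'cat': 7 postings
'sky': 0 postings
'big': 6 postings
'fish': 4 postings
Total = 3 + 7 + 0 + 6 + 4 = 20

20


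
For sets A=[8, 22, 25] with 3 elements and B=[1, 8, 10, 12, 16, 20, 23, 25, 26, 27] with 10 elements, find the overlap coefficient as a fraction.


A intersect B = [8, 25]
|A intersect B| = 2
min(|A|, |B|) = min(3, 10) = 3
Overlap = 2 / 3 = 2/3

2/3


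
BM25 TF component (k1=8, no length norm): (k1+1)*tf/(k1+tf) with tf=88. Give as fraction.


BM25 TF component = (k1+1)*tf / (k1+tf)
k1 = 8, tf = 88
Numerator = (8+1)*88 = 792
Denominator = 8 + 88 = 96
= 792/96 = 33/4

33/4


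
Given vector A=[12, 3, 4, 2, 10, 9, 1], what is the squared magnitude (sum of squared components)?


|A|^2 = sum of squared components
A[0]^2 = 12^2 = 144
A[1]^2 = 3^2 = 9
A[2]^2 = 4^2 = 16
A[3]^2 = 2^2 = 4
A[4]^2 = 10^2 = 100
A[5]^2 = 9^2 = 81
A[6]^2 = 1^2 = 1
Sum = 144 + 9 + 16 + 4 + 100 + 81 + 1 = 355

355


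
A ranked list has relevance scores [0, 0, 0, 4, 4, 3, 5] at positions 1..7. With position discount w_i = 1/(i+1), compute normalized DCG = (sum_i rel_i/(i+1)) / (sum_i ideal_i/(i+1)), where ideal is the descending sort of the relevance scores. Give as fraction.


Position discount weights w_i = 1/(i+1) for i=1..7:
Weights = [1/2, 1/3, 1/4, 1/5, 1/6, 1/7, 1/8]
Actual relevance: [0, 0, 0, 4, 4, 3, 5]
DCG = 0/2 + 0/3 + 0/4 + 4/5 + 4/6 + 3/7 + 5/8 = 2117/840
Ideal relevance (sorted desc): [5, 4, 4, 3, 0, 0, 0]
Ideal DCG = 5/2 + 4/3 + 4/4 + 3/5 + 0/6 + 0/7 + 0/8 = 163/30
nDCG = DCG / ideal_DCG = 2117/840 / 163/30 = 2117/4564

2117/4564


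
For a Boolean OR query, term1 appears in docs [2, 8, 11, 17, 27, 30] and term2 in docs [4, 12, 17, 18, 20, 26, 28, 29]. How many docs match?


Boolean OR: find union of posting lists
term1 docs: [2, 8, 11, 17, 27, 30]
term2 docs: [4, 12, 17, 18, 20, 26, 28, 29]
Union: [2, 4, 8, 11, 12, 17, 18, 20, 26, 27, 28, 29, 30]
|union| = 13

13


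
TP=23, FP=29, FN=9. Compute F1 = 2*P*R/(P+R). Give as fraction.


F1 = 2 * P * R / (P + R)
P = TP/(TP+FP) = 23/52 = 23/52
R = TP/(TP+FN) = 23/32 = 23/32
2 * P * R = 2 * 23/52 * 23/32 = 529/832
P + R = 23/52 + 23/32 = 483/416
F1 = 529/832 / 483/416 = 23/42

23/42


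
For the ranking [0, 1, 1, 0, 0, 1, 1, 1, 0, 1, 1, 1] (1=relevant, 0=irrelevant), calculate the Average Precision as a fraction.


Computing P@k for each relevant position:
Position 1: not relevant
Position 2: relevant, P@2 = 1/2 = 1/2
Position 3: relevant, P@3 = 2/3 = 2/3
Position 4: not relevant
Position 5: not relevant
Position 6: relevant, P@6 = 3/6 = 1/2
Position 7: relevant, P@7 = 4/7 = 4/7
Position 8: relevant, P@8 = 5/8 = 5/8
Position 9: not relevant
Position 10: relevant, P@10 = 6/10 = 3/5
Position 11: relevant, P@11 = 7/11 = 7/11
Position 12: relevant, P@12 = 8/12 = 2/3
Sum of P@k = 1/2 + 2/3 + 1/2 + 4/7 + 5/8 + 3/5 + 7/11 + 2/3 = 44039/9240
AP = 44039/9240 / 8 = 44039/73920

44039/73920


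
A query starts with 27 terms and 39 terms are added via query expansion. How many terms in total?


Original terms: 27
Expansion terms: 39
Total = 27 + 39 = 66

66


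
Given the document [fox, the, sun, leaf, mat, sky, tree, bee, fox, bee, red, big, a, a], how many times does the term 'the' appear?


Document has 14 words
Scanning for 'the':
Found at positions: [1]
Count = 1

1


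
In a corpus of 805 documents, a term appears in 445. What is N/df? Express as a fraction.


IDF ratio = N / df
= 805 / 445
= 161/89

161/89


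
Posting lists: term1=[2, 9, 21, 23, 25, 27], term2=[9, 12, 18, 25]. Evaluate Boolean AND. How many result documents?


Boolean AND: find intersection of posting lists
term1 docs: [2, 9, 21, 23, 25, 27]
term2 docs: [9, 12, 18, 25]
Intersection: [9, 25]
|intersection| = 2

2


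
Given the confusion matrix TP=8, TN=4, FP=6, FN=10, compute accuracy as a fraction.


Accuracy = (TP + TN) / (TP + TN + FP + FN)
TP + TN = 8 + 4 = 12
Total = 8 + 4 + 6 + 10 = 28
Accuracy = 12 / 28 = 3/7

3/7


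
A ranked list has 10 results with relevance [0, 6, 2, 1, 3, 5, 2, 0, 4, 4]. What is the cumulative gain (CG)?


Cumulative Gain = sum of relevance scores
Position 1: rel=0, running sum=0
Position 2: rel=6, running sum=6
Position 3: rel=2, running sum=8
Position 4: rel=1, running sum=9
Position 5: rel=3, running sum=12
Position 6: rel=5, running sum=17
Position 7: rel=2, running sum=19
Position 8: rel=0, running sum=19
Position 9: rel=4, running sum=23
Position 10: rel=4, running sum=27
CG = 27

27


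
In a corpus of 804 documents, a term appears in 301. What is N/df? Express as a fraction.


IDF ratio = N / df
= 804 / 301
= 804/301

804/301


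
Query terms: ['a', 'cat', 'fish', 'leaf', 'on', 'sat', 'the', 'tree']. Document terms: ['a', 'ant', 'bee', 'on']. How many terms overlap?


Query terms: ['a', 'cat', 'fish', 'leaf', 'on', 'sat', 'the', 'tree']
Document terms: ['a', 'ant', 'bee', 'on']
Common terms: ['a', 'on']
Overlap count = 2

2


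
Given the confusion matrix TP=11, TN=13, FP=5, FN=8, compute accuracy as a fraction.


Accuracy = (TP + TN) / (TP + TN + FP + FN)
TP + TN = 11 + 13 = 24
Total = 11 + 13 + 5 + 8 = 37
Accuracy = 24 / 37 = 24/37

24/37


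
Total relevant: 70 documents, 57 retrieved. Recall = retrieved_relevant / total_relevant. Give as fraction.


Recall = retrieved_relevant / total_relevant
= 57 / 70
= 57 / (57 + 13)
= 57/70

57/70


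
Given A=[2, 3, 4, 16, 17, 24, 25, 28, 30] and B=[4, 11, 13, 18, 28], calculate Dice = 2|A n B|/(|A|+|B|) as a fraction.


A intersect B = [4, 28]
|A intersect B| = 2
|A| = 9, |B| = 5
Dice = 2*2 / (9+5)
= 4 / 14 = 2/7

2/7


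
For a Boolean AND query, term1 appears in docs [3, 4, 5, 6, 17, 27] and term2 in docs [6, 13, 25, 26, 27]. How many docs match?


Boolean AND: find intersection of posting lists
term1 docs: [3, 4, 5, 6, 17, 27]
term2 docs: [6, 13, 25, 26, 27]
Intersection: [6, 27]
|intersection| = 2

2


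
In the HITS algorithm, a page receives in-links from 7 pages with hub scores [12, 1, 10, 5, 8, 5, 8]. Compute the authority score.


Authority = sum of hub scores of in-linkers
In-link 1: hub score = 12
In-link 2: hub score = 1
In-link 3: hub score = 10
In-link 4: hub score = 5
In-link 5: hub score = 8
In-link 6: hub score = 5
In-link 7: hub score = 8
Authority = 12 + 1 + 10 + 5 + 8 + 5 + 8 = 49

49


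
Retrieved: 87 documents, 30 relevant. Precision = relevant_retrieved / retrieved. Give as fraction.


Precision = relevant_retrieved / total_retrieved
= 30 / 87
= 30 / (30 + 57)
= 10/29

10/29


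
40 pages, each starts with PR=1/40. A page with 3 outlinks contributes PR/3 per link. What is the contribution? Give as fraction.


Initial PR = 1/40 = 1/40
Outlinks = 3
Contribution per link = PR / outlinks
= 1/40 / 3
= 1/120

1/120


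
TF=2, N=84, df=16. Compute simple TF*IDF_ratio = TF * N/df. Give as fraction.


TF * (N/df)
= 2 * (84/16)
= 2 * 21/4
= 21/2

21/2


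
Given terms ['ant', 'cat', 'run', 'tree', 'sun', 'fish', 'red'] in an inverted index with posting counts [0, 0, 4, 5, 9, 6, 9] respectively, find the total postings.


Summing posting list sizes:
'ant': 0 postings
'cat': 0 postings
'run': 4 postings
'tree': 5 postings
'sun': 9 postings
'fish': 6 postings
'red': 9 postings
Total = 0 + 0 + 4 + 5 + 9 + 6 + 9 = 33

33


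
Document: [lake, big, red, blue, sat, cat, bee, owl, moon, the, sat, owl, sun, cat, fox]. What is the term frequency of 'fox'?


Document has 15 words
Scanning for 'fox':
Found at positions: [14]
Count = 1

1


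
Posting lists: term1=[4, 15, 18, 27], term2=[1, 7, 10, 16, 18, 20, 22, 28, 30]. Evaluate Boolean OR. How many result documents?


Boolean OR: find union of posting lists
term1 docs: [4, 15, 18, 27]
term2 docs: [1, 7, 10, 16, 18, 20, 22, 28, 30]
Union: [1, 4, 7, 10, 15, 16, 18, 20, 22, 27, 28, 30]
|union| = 12

12


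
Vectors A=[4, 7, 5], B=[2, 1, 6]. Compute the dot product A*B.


Dot product = sum of element-wise products
A[0]*B[0] = 4*2 = 8
A[1]*B[1] = 7*1 = 7
A[2]*B[2] = 5*6 = 30
Sum = 8 + 7 + 30 = 45

45


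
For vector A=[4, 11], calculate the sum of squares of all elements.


|A|^2 = sum of squared components
A[0]^2 = 4^2 = 16
A[1]^2 = 11^2 = 121
Sum = 16 + 121 = 137

137


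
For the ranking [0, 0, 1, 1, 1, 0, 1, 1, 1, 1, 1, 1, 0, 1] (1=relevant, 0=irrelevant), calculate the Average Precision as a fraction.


Computing P@k for each relevant position:
Position 1: not relevant
Position 2: not relevant
Position 3: relevant, P@3 = 1/3 = 1/3
Position 4: relevant, P@4 = 2/4 = 1/2
Position 5: relevant, P@5 = 3/5 = 3/5
Position 6: not relevant
Position 7: relevant, P@7 = 4/7 = 4/7
Position 8: relevant, P@8 = 5/8 = 5/8
Position 9: relevant, P@9 = 6/9 = 2/3
Position 10: relevant, P@10 = 7/10 = 7/10
Position 11: relevant, P@11 = 8/11 = 8/11
Position 12: relevant, P@12 = 9/12 = 3/4
Position 13: not relevant
Position 14: relevant, P@14 = 10/14 = 5/7
Sum of P@k = 1/3 + 1/2 + 3/5 + 4/7 + 5/8 + 2/3 + 7/10 + 8/11 + 3/4 + 5/7 = 19059/3080
AP = 19059/3080 / 10 = 19059/30800

19059/30800


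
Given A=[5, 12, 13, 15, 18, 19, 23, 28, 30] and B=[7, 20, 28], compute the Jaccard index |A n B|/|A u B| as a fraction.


A intersect B = [28]
|A intersect B| = 1
A union B = [5, 7, 12, 13, 15, 18, 19, 20, 23, 28, 30]
|A union B| = 11
Jaccard = 1/11 = 1/11

1/11


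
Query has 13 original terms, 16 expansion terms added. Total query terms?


Original terms: 13
Expansion terms: 16
Total = 13 + 16 = 29

29


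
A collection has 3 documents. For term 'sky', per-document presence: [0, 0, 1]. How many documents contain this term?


Checking each document for 'sky':
Doc 1: absent
Doc 2: absent
Doc 3: present
df = sum of presences = 0 + 0 + 1 = 1

1


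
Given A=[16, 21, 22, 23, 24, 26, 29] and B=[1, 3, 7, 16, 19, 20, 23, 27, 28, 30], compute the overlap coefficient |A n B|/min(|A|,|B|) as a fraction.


A intersect B = [16, 23]
|A intersect B| = 2
min(|A|, |B|) = min(7, 10) = 7
Overlap = 2 / 7 = 2/7

2/7


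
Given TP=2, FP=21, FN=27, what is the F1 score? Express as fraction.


F1 = 2 * P * R / (P + R)
P = TP/(TP+FP) = 2/23 = 2/23
R = TP/(TP+FN) = 2/29 = 2/29
2 * P * R = 2 * 2/23 * 2/29 = 8/667
P + R = 2/23 + 2/29 = 104/667
F1 = 8/667 / 104/667 = 1/13

1/13


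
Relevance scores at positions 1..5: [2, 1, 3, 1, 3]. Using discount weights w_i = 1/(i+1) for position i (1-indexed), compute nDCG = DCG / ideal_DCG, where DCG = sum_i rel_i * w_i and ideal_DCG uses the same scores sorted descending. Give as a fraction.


Position discount weights w_i = 1/(i+1) for i=1..5:
Weights = [1/2, 1/3, 1/4, 1/5, 1/6]
Actual relevance: [2, 1, 3, 1, 3]
DCG = 2/2 + 1/3 + 3/4 + 1/5 + 3/6 = 167/60
Ideal relevance (sorted desc): [3, 3, 2, 1, 1]
Ideal DCG = 3/2 + 3/3 + 2/4 + 1/5 + 1/6 = 101/30
nDCG = DCG / ideal_DCG = 167/60 / 101/30 = 167/202

167/202


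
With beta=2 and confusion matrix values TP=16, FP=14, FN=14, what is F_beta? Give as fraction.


P = TP/(TP+FP) = 16/30 = 8/15
R = TP/(TP+FN) = 16/30 = 8/15
beta^2 = 2^2 = 4
(1 + beta^2) = 5
Numerator = (1+beta^2)*P*R = 64/45
Denominator = beta^2*P + R = 32/15 + 8/15 = 8/3
F_beta = 8/15

8/15


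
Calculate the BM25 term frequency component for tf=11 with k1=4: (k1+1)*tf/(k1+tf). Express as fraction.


BM25 TF component = (k1+1)*tf / (k1+tf)
k1 = 4, tf = 11
Numerator = (4+1)*11 = 55
Denominator = 4 + 11 = 15
= 55/15 = 11/3

11/3


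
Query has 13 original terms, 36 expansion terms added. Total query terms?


Original terms: 13
Expansion terms: 36
Total = 13 + 36 = 49

49


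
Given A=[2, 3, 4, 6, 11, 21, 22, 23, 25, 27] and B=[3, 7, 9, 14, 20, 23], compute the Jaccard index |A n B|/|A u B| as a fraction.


A intersect B = [3, 23]
|A intersect B| = 2
A union B = [2, 3, 4, 6, 7, 9, 11, 14, 20, 21, 22, 23, 25, 27]
|A union B| = 14
Jaccard = 2/14 = 1/7

1/7


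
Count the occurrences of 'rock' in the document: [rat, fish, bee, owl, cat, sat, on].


Document has 7 words
Scanning for 'rock':
Term not found in document
Count = 0

0


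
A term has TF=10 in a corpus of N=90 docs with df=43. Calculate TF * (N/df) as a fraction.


TF * (N/df)
= 10 * (90/43)
= 10 * 90/43
= 900/43

900/43


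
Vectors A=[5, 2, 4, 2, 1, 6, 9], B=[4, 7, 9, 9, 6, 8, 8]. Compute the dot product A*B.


Dot product = sum of element-wise products
A[0]*B[0] = 5*4 = 20
A[1]*B[1] = 2*7 = 14
A[2]*B[2] = 4*9 = 36
A[3]*B[3] = 2*9 = 18
A[4]*B[4] = 1*6 = 6
A[5]*B[5] = 6*8 = 48
A[6]*B[6] = 9*8 = 72
Sum = 20 + 14 + 36 + 18 + 6 + 48 + 72 = 214

214


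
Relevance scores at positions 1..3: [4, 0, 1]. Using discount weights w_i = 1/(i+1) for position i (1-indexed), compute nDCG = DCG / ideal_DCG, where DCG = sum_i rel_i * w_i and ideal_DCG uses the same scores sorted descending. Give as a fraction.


Position discount weights w_i = 1/(i+1) for i=1..3:
Weights = [1/2, 1/3, 1/4]
Actual relevance: [4, 0, 1]
DCG = 4/2 + 0/3 + 1/4 = 9/4
Ideal relevance (sorted desc): [4, 1, 0]
Ideal DCG = 4/2 + 1/3 + 0/4 = 7/3
nDCG = DCG / ideal_DCG = 9/4 / 7/3 = 27/28

27/28


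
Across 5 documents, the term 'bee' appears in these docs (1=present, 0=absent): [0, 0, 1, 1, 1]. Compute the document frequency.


Checking each document for 'bee':
Doc 1: absent
Doc 2: absent
Doc 3: present
Doc 4: present
Doc 5: present
df = sum of presences = 0 + 0 + 1 + 1 + 1 = 3

3


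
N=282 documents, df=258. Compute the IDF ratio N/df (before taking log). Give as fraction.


IDF ratio = N / df
= 282 / 258
= 47/43

47/43


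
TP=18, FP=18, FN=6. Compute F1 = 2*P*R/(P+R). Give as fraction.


F1 = 2 * P * R / (P + R)
P = TP/(TP+FP) = 18/36 = 1/2
R = TP/(TP+FN) = 18/24 = 3/4
2 * P * R = 2 * 1/2 * 3/4 = 3/4
P + R = 1/2 + 3/4 = 5/4
F1 = 3/4 / 5/4 = 3/5

3/5


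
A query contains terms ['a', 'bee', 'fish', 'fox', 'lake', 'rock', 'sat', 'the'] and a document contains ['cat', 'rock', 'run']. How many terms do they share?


Query terms: ['a', 'bee', 'fish', 'fox', 'lake', 'rock', 'sat', 'the']
Document terms: ['cat', 'rock', 'run']
Common terms: ['rock']
Overlap count = 1

1


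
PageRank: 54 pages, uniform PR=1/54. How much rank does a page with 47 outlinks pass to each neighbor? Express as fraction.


Initial PR = 1/54 = 1/54
Outlinks = 47
Contribution per link = PR / outlinks
= 1/54 / 47
= 1/2538

1/2538


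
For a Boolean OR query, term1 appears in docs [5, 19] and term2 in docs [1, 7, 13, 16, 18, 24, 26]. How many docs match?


Boolean OR: find union of posting lists
term1 docs: [5, 19]
term2 docs: [1, 7, 13, 16, 18, 24, 26]
Union: [1, 5, 7, 13, 16, 18, 19, 24, 26]
|union| = 9

9


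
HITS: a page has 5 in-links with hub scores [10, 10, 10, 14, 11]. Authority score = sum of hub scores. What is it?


Authority = sum of hub scores of in-linkers
In-link 1: hub score = 10
In-link 2: hub score = 10
In-link 3: hub score = 10
In-link 4: hub score = 14
In-link 5: hub score = 11
Authority = 10 + 10 + 10 + 14 + 11 = 55

55


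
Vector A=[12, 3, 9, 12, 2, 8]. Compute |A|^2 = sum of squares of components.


|A|^2 = sum of squared components
A[0]^2 = 12^2 = 144
A[1]^2 = 3^2 = 9
A[2]^2 = 9^2 = 81
A[3]^2 = 12^2 = 144
A[4]^2 = 2^2 = 4
A[5]^2 = 8^2 = 64
Sum = 144 + 9 + 81 + 144 + 4 + 64 = 446

446


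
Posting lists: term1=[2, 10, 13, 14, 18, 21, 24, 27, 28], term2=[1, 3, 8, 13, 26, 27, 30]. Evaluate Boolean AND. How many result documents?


Boolean AND: find intersection of posting lists
term1 docs: [2, 10, 13, 14, 18, 21, 24, 27, 28]
term2 docs: [1, 3, 8, 13, 26, 27, 30]
Intersection: [13, 27]
|intersection| = 2

2


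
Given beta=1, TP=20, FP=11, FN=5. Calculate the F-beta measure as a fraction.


P = TP/(TP+FP) = 20/31 = 20/31
R = TP/(TP+FN) = 20/25 = 4/5
beta^2 = 1^2 = 1
(1 + beta^2) = 2
Numerator = (1+beta^2)*P*R = 32/31
Denominator = beta^2*P + R = 20/31 + 4/5 = 224/155
F_beta = 5/7

5/7


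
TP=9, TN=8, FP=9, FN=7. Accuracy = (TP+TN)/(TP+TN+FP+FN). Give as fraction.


Accuracy = (TP + TN) / (TP + TN + FP + FN)
TP + TN = 9 + 8 = 17
Total = 9 + 8 + 9 + 7 = 33
Accuracy = 17 / 33 = 17/33

17/33


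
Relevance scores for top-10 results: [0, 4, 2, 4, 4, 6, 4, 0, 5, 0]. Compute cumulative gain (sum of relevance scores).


Cumulative Gain = sum of relevance scores
Position 1: rel=0, running sum=0
Position 2: rel=4, running sum=4
Position 3: rel=2, running sum=6
Position 4: rel=4, running sum=10
Position 5: rel=4, running sum=14
Position 6: rel=6, running sum=20
Position 7: rel=4, running sum=24
Position 8: rel=0, running sum=24
Position 9: rel=5, running sum=29
Position 10: rel=0, running sum=29
CG = 29

29


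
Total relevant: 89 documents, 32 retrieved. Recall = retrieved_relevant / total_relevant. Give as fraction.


Recall = retrieved_relevant / total_relevant
= 32 / 89
= 32 / (32 + 57)
= 32/89

32/89


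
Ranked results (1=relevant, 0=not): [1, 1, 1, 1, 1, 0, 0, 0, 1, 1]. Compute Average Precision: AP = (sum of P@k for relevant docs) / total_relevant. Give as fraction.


Computing P@k for each relevant position:
Position 1: relevant, P@1 = 1/1 = 1
Position 2: relevant, P@2 = 2/2 = 1
Position 3: relevant, P@3 = 3/3 = 1
Position 4: relevant, P@4 = 4/4 = 1
Position 5: relevant, P@5 = 5/5 = 1
Position 6: not relevant
Position 7: not relevant
Position 8: not relevant
Position 9: relevant, P@9 = 6/9 = 2/3
Position 10: relevant, P@10 = 7/10 = 7/10
Sum of P@k = 1 + 1 + 1 + 1 + 1 + 2/3 + 7/10 = 191/30
AP = 191/30 / 7 = 191/210

191/210


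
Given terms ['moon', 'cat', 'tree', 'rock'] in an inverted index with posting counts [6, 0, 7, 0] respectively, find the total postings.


Summing posting list sizes:
'moon': 6 postings
'cat': 0 postings
'tree': 7 postings
'rock': 0 postings
Total = 6 + 0 + 7 + 0 = 13

13


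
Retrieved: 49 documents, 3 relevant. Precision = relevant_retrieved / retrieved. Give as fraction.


Precision = relevant_retrieved / total_retrieved
= 3 / 49
= 3 / (3 + 46)
= 3/49

3/49


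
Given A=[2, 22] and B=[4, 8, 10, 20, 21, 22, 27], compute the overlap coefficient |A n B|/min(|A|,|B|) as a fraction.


A intersect B = [22]
|A intersect B| = 1
min(|A|, |B|) = min(2, 7) = 2
Overlap = 1 / 2 = 1/2

1/2


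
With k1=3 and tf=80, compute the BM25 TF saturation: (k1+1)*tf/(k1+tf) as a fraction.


BM25 TF component = (k1+1)*tf / (k1+tf)
k1 = 3, tf = 80
Numerator = (3+1)*80 = 320
Denominator = 3 + 80 = 83
= 320/83 = 320/83

320/83


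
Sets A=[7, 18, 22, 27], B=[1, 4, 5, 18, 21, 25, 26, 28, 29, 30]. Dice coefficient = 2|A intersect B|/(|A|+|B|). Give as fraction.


A intersect B = [18]
|A intersect B| = 1
|A| = 4, |B| = 10
Dice = 2*1 / (4+10)
= 2 / 14 = 1/7

1/7


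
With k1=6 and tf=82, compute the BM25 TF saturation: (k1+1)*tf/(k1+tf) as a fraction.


BM25 TF component = (k1+1)*tf / (k1+tf)
k1 = 6, tf = 82
Numerator = (6+1)*82 = 574
Denominator = 6 + 82 = 88
= 574/88 = 287/44

287/44


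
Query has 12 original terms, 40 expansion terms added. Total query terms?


Original terms: 12
Expansion terms: 40
Total = 12 + 40 = 52

52


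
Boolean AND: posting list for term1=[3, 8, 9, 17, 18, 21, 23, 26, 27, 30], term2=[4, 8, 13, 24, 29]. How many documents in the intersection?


Boolean AND: find intersection of posting lists
term1 docs: [3, 8, 9, 17, 18, 21, 23, 26, 27, 30]
term2 docs: [4, 8, 13, 24, 29]
Intersection: [8]
|intersection| = 1

1


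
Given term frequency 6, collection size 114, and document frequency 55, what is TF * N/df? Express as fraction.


TF * (N/df)
= 6 * (114/55)
= 6 * 114/55
= 684/55

684/55


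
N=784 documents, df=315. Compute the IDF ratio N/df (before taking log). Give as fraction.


IDF ratio = N / df
= 784 / 315
= 112/45

112/45


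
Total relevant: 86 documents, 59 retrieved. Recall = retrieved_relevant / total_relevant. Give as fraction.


Recall = retrieved_relevant / total_relevant
= 59 / 86
= 59 / (59 + 27)
= 59/86

59/86


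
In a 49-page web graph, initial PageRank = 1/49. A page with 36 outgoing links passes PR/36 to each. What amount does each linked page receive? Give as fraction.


Initial PR = 1/49 = 1/49
Outlinks = 36
Contribution per link = PR / outlinks
= 1/49 / 36
= 1/1764

1/1764


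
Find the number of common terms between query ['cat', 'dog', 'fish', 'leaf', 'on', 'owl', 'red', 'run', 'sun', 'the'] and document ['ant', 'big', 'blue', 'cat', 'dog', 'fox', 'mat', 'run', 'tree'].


Query terms: ['cat', 'dog', 'fish', 'leaf', 'on', 'owl', 'red', 'run', 'sun', 'the']
Document terms: ['ant', 'big', 'blue', 'cat', 'dog', 'fox', 'mat', 'run', 'tree']
Common terms: ['cat', 'dog', 'run']
Overlap count = 3

3


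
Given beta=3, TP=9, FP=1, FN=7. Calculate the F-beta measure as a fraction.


P = TP/(TP+FP) = 9/10 = 9/10
R = TP/(TP+FN) = 9/16 = 9/16
beta^2 = 3^2 = 9
(1 + beta^2) = 10
Numerator = (1+beta^2)*P*R = 81/16
Denominator = beta^2*P + R = 81/10 + 9/16 = 693/80
F_beta = 45/77

45/77


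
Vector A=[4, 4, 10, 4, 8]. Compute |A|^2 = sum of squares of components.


|A|^2 = sum of squared components
A[0]^2 = 4^2 = 16
A[1]^2 = 4^2 = 16
A[2]^2 = 10^2 = 100
A[3]^2 = 4^2 = 16
A[4]^2 = 8^2 = 64
Sum = 16 + 16 + 100 + 16 + 64 = 212

212


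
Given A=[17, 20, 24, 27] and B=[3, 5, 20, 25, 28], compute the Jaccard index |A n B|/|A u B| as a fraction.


A intersect B = [20]
|A intersect B| = 1
A union B = [3, 5, 17, 20, 24, 25, 27, 28]
|A union B| = 8
Jaccard = 1/8 = 1/8

1/8


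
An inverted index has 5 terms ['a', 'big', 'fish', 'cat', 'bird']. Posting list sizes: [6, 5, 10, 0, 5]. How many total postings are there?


Summing posting list sizes:
'a': 6 postings
'big': 5 postings
'fish': 10 postings
'cat': 0 postings
'bird': 5 postings
Total = 6 + 5 + 10 + 0 + 5 = 26

26


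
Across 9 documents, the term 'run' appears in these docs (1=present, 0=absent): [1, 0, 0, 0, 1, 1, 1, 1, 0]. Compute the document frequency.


Checking each document for 'run':
Doc 1: present
Doc 2: absent
Doc 3: absent
Doc 4: absent
Doc 5: present
Doc 6: present
Doc 7: present
Doc 8: present
Doc 9: absent
df = sum of presences = 1 + 0 + 0 + 0 + 1 + 1 + 1 + 1 + 0 = 5

5


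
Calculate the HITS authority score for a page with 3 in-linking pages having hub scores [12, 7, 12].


Authority = sum of hub scores of in-linkers
In-link 1: hub score = 12
In-link 2: hub score = 7
In-link 3: hub score = 12
Authority = 12 + 7 + 12 = 31

31


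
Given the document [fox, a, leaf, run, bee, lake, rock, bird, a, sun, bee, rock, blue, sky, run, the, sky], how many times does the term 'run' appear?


Document has 17 words
Scanning for 'run':
Found at positions: [3, 14]
Count = 2

2


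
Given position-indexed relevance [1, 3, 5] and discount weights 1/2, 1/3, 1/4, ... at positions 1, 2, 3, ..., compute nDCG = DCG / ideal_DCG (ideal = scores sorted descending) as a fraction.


Position discount weights w_i = 1/(i+1) for i=1..3:
Weights = [1/2, 1/3, 1/4]
Actual relevance: [1, 3, 5]
DCG = 1/2 + 3/3 + 5/4 = 11/4
Ideal relevance (sorted desc): [5, 3, 1]
Ideal DCG = 5/2 + 3/3 + 1/4 = 15/4
nDCG = DCG / ideal_DCG = 11/4 / 15/4 = 11/15

11/15


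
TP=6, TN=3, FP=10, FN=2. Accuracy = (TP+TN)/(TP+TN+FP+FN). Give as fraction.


Accuracy = (TP + TN) / (TP + TN + FP + FN)
TP + TN = 6 + 3 = 9
Total = 6 + 3 + 10 + 2 = 21
Accuracy = 9 / 21 = 3/7

3/7


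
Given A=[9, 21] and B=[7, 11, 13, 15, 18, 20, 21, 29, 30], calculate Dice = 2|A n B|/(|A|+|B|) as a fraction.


A intersect B = [21]
|A intersect B| = 1
|A| = 2, |B| = 9
Dice = 2*1 / (2+9)
= 2 / 11 = 2/11

2/11


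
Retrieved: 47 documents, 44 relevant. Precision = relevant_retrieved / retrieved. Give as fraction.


Precision = relevant_retrieved / total_retrieved
= 44 / 47
= 44 / (44 + 3)
= 44/47

44/47


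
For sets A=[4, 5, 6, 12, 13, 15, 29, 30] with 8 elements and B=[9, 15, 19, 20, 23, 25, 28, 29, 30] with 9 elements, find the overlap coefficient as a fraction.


A intersect B = [15, 29, 30]
|A intersect B| = 3
min(|A|, |B|) = min(8, 9) = 8
Overlap = 3 / 8 = 3/8

3/8


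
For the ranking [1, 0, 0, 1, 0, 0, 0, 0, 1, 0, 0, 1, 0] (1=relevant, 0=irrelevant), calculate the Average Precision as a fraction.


Computing P@k for each relevant position:
Position 1: relevant, P@1 = 1/1 = 1
Position 2: not relevant
Position 3: not relevant
Position 4: relevant, P@4 = 2/4 = 1/2
Position 5: not relevant
Position 6: not relevant
Position 7: not relevant
Position 8: not relevant
Position 9: relevant, P@9 = 3/9 = 1/3
Position 10: not relevant
Position 11: not relevant
Position 12: relevant, P@12 = 4/12 = 1/3
Position 13: not relevant
Sum of P@k = 1 + 1/2 + 1/3 + 1/3 = 13/6
AP = 13/6 / 4 = 13/24

13/24


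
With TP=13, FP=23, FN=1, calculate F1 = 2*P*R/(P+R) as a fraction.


F1 = 2 * P * R / (P + R)
P = TP/(TP+FP) = 13/36 = 13/36
R = TP/(TP+FN) = 13/14 = 13/14
2 * P * R = 2 * 13/36 * 13/14 = 169/252
P + R = 13/36 + 13/14 = 325/252
F1 = 169/252 / 325/252 = 13/25

13/25


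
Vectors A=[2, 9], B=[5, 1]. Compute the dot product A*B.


Dot product = sum of element-wise products
A[0]*B[0] = 2*5 = 10
A[1]*B[1] = 9*1 = 9
Sum = 10 + 9 = 19

19


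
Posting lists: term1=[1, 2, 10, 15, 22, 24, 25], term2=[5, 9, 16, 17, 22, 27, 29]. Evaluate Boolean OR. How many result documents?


Boolean OR: find union of posting lists
term1 docs: [1, 2, 10, 15, 22, 24, 25]
term2 docs: [5, 9, 16, 17, 22, 27, 29]
Union: [1, 2, 5, 9, 10, 15, 16, 17, 22, 24, 25, 27, 29]
|union| = 13

13


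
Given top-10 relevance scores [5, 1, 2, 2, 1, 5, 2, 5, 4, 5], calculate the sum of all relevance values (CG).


Cumulative Gain = sum of relevance scores
Position 1: rel=5, running sum=5
Position 2: rel=1, running sum=6
Position 3: rel=2, running sum=8
Position 4: rel=2, running sum=10
Position 5: rel=1, running sum=11
Position 6: rel=5, running sum=16
Position 7: rel=2, running sum=18
Position 8: rel=5, running sum=23
Position 9: rel=4, running sum=27
Position 10: rel=5, running sum=32
CG = 32

32


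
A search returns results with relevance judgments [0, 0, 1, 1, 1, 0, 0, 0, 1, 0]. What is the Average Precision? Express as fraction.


Computing P@k for each relevant position:
Position 1: not relevant
Position 2: not relevant
Position 3: relevant, P@3 = 1/3 = 1/3
Position 4: relevant, P@4 = 2/4 = 1/2
Position 5: relevant, P@5 = 3/5 = 3/5
Position 6: not relevant
Position 7: not relevant
Position 8: not relevant
Position 9: relevant, P@9 = 4/9 = 4/9
Position 10: not relevant
Sum of P@k = 1/3 + 1/2 + 3/5 + 4/9 = 169/90
AP = 169/90 / 4 = 169/360

169/360


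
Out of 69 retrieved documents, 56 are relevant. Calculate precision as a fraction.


Precision = relevant_retrieved / total_retrieved
= 56 / 69
= 56 / (56 + 13)
= 56/69

56/69


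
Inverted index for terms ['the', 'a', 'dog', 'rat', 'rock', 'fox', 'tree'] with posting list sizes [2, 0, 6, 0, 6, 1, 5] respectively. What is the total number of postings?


Summing posting list sizes:
'the': 2 postings
'a': 0 postings
'dog': 6 postings
'rat': 0 postings
'rock': 6 postings
'fox': 1 postings
'tree': 5 postings
Total = 2 + 0 + 6 + 0 + 6 + 1 + 5 = 20

20


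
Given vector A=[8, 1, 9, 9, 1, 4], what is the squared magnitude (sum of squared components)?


|A|^2 = sum of squared components
A[0]^2 = 8^2 = 64
A[1]^2 = 1^2 = 1
A[2]^2 = 9^2 = 81
A[3]^2 = 9^2 = 81
A[4]^2 = 1^2 = 1
A[5]^2 = 4^2 = 16
Sum = 64 + 1 + 81 + 81 + 1 + 16 = 244

244


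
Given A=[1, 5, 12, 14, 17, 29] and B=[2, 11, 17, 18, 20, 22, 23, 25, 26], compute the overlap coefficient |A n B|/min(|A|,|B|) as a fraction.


A intersect B = [17]
|A intersect B| = 1
min(|A|, |B|) = min(6, 9) = 6
Overlap = 1 / 6 = 1/6

1/6


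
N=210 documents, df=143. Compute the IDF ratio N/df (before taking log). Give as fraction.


IDF ratio = N / df
= 210 / 143
= 210/143

210/143


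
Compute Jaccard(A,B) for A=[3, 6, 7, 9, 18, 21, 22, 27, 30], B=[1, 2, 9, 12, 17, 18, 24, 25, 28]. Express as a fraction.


A intersect B = [9, 18]
|A intersect B| = 2
A union B = [1, 2, 3, 6, 7, 9, 12, 17, 18, 21, 22, 24, 25, 27, 28, 30]
|A union B| = 16
Jaccard = 2/16 = 1/8

1/8


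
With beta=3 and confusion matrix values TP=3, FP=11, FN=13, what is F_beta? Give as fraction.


P = TP/(TP+FP) = 3/14 = 3/14
R = TP/(TP+FN) = 3/16 = 3/16
beta^2 = 3^2 = 9
(1 + beta^2) = 10
Numerator = (1+beta^2)*P*R = 45/112
Denominator = beta^2*P + R = 27/14 + 3/16 = 237/112
F_beta = 15/79

15/79


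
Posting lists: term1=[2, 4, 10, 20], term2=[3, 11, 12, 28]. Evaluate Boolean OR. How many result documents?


Boolean OR: find union of posting lists
term1 docs: [2, 4, 10, 20]
term2 docs: [3, 11, 12, 28]
Union: [2, 3, 4, 10, 11, 12, 20, 28]
|union| = 8

8


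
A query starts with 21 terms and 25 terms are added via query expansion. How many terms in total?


Original terms: 21
Expansion terms: 25
Total = 21 + 25 = 46

46


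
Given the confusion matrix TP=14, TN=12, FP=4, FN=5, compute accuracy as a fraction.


Accuracy = (TP + TN) / (TP + TN + FP + FN)
TP + TN = 14 + 12 = 26
Total = 14 + 12 + 4 + 5 = 35
Accuracy = 26 / 35 = 26/35

26/35


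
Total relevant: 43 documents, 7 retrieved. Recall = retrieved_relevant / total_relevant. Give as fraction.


Recall = retrieved_relevant / total_relevant
= 7 / 43
= 7 / (7 + 36)
= 7/43

7/43


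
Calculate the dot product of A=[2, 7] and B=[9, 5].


Dot product = sum of element-wise products
A[0]*B[0] = 2*9 = 18
A[1]*B[1] = 7*5 = 35
Sum = 18 + 35 = 53

53


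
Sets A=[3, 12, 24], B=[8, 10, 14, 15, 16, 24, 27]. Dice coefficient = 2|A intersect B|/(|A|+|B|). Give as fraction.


A intersect B = [24]
|A intersect B| = 1
|A| = 3, |B| = 7
Dice = 2*1 / (3+7)
= 2 / 10 = 1/5

1/5


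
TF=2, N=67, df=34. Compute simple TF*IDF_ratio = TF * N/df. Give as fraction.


TF * (N/df)
= 2 * (67/34)
= 2 * 67/34
= 67/17

67/17


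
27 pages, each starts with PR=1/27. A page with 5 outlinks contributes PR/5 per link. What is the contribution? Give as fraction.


Initial PR = 1/27 = 1/27
Outlinks = 5
Contribution per link = PR / outlinks
= 1/27 / 5
= 1/135

1/135


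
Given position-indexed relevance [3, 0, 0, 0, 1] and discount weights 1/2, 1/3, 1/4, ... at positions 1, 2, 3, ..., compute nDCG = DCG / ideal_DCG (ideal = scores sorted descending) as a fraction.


Position discount weights w_i = 1/(i+1) for i=1..5:
Weights = [1/2, 1/3, 1/4, 1/5, 1/6]
Actual relevance: [3, 0, 0, 0, 1]
DCG = 3/2 + 0/3 + 0/4 + 0/5 + 1/6 = 5/3
Ideal relevance (sorted desc): [3, 1, 0, 0, 0]
Ideal DCG = 3/2 + 1/3 + 0/4 + 0/5 + 0/6 = 11/6
nDCG = DCG / ideal_DCG = 5/3 / 11/6 = 10/11

10/11


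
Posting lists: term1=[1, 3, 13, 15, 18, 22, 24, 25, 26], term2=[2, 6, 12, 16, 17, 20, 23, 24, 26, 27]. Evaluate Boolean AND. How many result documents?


Boolean AND: find intersection of posting lists
term1 docs: [1, 3, 13, 15, 18, 22, 24, 25, 26]
term2 docs: [2, 6, 12, 16, 17, 20, 23, 24, 26, 27]
Intersection: [24, 26]
|intersection| = 2

2


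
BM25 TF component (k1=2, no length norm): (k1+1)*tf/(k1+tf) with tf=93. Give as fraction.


BM25 TF component = (k1+1)*tf / (k1+tf)
k1 = 2, tf = 93
Numerator = (2+1)*93 = 279
Denominator = 2 + 93 = 95
= 279/95 = 279/95

279/95


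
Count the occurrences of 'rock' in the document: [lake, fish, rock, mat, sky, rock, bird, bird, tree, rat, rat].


Document has 11 words
Scanning for 'rock':
Found at positions: [2, 5]
Count = 2

2


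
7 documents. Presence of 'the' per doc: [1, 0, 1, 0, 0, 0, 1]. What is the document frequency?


Checking each document for 'the':
Doc 1: present
Doc 2: absent
Doc 3: present
Doc 4: absent
Doc 5: absent
Doc 6: absent
Doc 7: present
df = sum of presences = 1 + 0 + 1 + 0 + 0 + 0 + 1 = 3

3


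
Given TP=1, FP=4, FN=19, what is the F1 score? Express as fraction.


F1 = 2 * P * R / (P + R)
P = TP/(TP+FP) = 1/5 = 1/5
R = TP/(TP+FN) = 1/20 = 1/20
2 * P * R = 2 * 1/5 * 1/20 = 1/50
P + R = 1/5 + 1/20 = 1/4
F1 = 1/50 / 1/4 = 2/25

2/25


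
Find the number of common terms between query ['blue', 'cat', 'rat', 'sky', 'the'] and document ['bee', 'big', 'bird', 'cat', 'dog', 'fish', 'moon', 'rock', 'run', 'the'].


Query terms: ['blue', 'cat', 'rat', 'sky', 'the']
Document terms: ['bee', 'big', 'bird', 'cat', 'dog', 'fish', 'moon', 'rock', 'run', 'the']
Common terms: ['cat', 'the']
Overlap count = 2

2


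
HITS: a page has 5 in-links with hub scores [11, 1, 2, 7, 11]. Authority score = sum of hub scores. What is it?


Authority = sum of hub scores of in-linkers
In-link 1: hub score = 11
In-link 2: hub score = 1
In-link 3: hub score = 2
In-link 4: hub score = 7
In-link 5: hub score = 11
Authority = 11 + 1 + 2 + 7 + 11 = 32

32


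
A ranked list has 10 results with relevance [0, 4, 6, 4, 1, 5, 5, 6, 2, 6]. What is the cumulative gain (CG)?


Cumulative Gain = sum of relevance scores
Position 1: rel=0, running sum=0
Position 2: rel=4, running sum=4
Position 3: rel=6, running sum=10
Position 4: rel=4, running sum=14
Position 5: rel=1, running sum=15
Position 6: rel=5, running sum=20
Position 7: rel=5, running sum=25
Position 8: rel=6, running sum=31
Position 9: rel=2, running sum=33
Position 10: rel=6, running sum=39
CG = 39

39


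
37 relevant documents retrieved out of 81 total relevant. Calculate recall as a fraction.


Recall = retrieved_relevant / total_relevant
= 37 / 81
= 37 / (37 + 44)
= 37/81

37/81


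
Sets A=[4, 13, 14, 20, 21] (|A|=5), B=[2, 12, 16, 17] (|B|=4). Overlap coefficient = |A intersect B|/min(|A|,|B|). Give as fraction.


A intersect B = []
|A intersect B| = 0
min(|A|, |B|) = min(5, 4) = 4
Overlap = 0 / 4 = 0

0


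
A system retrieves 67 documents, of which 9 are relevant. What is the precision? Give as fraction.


Precision = relevant_retrieved / total_retrieved
= 9 / 67
= 9 / (9 + 58)
= 9/67

9/67


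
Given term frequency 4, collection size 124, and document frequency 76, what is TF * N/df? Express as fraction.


TF * (N/df)
= 4 * (124/76)
= 4 * 31/19
= 124/19

124/19


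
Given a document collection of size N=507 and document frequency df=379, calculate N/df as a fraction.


IDF ratio = N / df
= 507 / 379
= 507/379

507/379


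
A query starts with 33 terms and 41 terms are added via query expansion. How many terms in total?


Original terms: 33
Expansion terms: 41
Total = 33 + 41 = 74

74


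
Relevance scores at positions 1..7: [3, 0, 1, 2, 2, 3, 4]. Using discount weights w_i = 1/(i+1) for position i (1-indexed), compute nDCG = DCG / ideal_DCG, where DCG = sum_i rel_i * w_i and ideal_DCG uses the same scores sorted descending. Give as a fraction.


Position discount weights w_i = 1/(i+1) for i=1..7:
Weights = [1/2, 1/3, 1/4, 1/5, 1/6, 1/7, 1/8]
Actual relevance: [3, 0, 1, 2, 2, 3, 4]
DCG = 3/2 + 0/3 + 1/4 + 2/5 + 2/6 + 3/7 + 4/8 = 1433/420
Ideal relevance (sorted desc): [4, 3, 3, 2, 2, 1, 0]
Ideal DCG = 4/2 + 3/3 + 3/4 + 2/5 + 2/6 + 1/7 + 0/8 = 1943/420
nDCG = DCG / ideal_DCG = 1433/420 / 1943/420 = 1433/1943

1433/1943


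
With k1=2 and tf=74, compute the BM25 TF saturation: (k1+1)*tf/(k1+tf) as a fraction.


BM25 TF component = (k1+1)*tf / (k1+tf)
k1 = 2, tf = 74
Numerator = (2+1)*74 = 222
Denominator = 2 + 74 = 76
= 222/76 = 111/38

111/38


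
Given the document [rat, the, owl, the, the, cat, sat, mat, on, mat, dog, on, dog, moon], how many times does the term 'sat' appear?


Document has 14 words
Scanning for 'sat':
Found at positions: [6]
Count = 1

1


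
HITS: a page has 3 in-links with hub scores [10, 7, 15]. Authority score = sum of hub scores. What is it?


Authority = sum of hub scores of in-linkers
In-link 1: hub score = 10
In-link 2: hub score = 7
In-link 3: hub score = 15
Authority = 10 + 7 + 15 = 32

32


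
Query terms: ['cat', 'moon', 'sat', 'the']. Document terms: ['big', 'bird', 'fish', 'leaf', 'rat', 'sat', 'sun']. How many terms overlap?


Query terms: ['cat', 'moon', 'sat', 'the']
Document terms: ['big', 'bird', 'fish', 'leaf', 'rat', 'sat', 'sun']
Common terms: ['sat']
Overlap count = 1

1


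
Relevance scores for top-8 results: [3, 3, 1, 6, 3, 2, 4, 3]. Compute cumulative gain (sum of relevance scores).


Cumulative Gain = sum of relevance scores
Position 1: rel=3, running sum=3
Position 2: rel=3, running sum=6
Position 3: rel=1, running sum=7
Position 4: rel=6, running sum=13
Position 5: rel=3, running sum=16
Position 6: rel=2, running sum=18
Position 7: rel=4, running sum=22
Position 8: rel=3, running sum=25
CG = 25

25


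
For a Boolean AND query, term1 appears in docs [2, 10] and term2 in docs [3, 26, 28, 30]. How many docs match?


Boolean AND: find intersection of posting lists
term1 docs: [2, 10]
term2 docs: [3, 26, 28, 30]
Intersection: []
|intersection| = 0

0


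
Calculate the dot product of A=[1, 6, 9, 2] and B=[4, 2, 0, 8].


Dot product = sum of element-wise products
A[0]*B[0] = 1*4 = 4
A[1]*B[1] = 6*2 = 12
A[2]*B[2] = 9*0 = 0
A[3]*B[3] = 2*8 = 16
Sum = 4 + 12 + 0 + 16 = 32

32


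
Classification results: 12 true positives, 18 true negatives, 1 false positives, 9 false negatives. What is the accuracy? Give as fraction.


Accuracy = (TP + TN) / (TP + TN + FP + FN)
TP + TN = 12 + 18 = 30
Total = 12 + 18 + 1 + 9 = 40
Accuracy = 30 / 40 = 3/4

3/4


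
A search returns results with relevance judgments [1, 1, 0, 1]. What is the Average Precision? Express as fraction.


Computing P@k for each relevant position:
Position 1: relevant, P@1 = 1/1 = 1
Position 2: relevant, P@2 = 2/2 = 1
Position 3: not relevant
Position 4: relevant, P@4 = 3/4 = 3/4
Sum of P@k = 1 + 1 + 3/4 = 11/4
AP = 11/4 / 3 = 11/12

11/12


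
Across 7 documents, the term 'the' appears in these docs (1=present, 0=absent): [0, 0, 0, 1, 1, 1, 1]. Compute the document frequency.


Checking each document for 'the':
Doc 1: absent
Doc 2: absent
Doc 3: absent
Doc 4: present
Doc 5: present
Doc 6: present
Doc 7: present
df = sum of presences = 0 + 0 + 0 + 1 + 1 + 1 + 1 = 4

4


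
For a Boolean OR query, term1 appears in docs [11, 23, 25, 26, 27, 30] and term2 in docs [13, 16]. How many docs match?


Boolean OR: find union of posting lists
term1 docs: [11, 23, 25, 26, 27, 30]
term2 docs: [13, 16]
Union: [11, 13, 16, 23, 25, 26, 27, 30]
|union| = 8

8


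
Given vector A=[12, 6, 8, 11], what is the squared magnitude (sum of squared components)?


|A|^2 = sum of squared components
A[0]^2 = 12^2 = 144
A[1]^2 = 6^2 = 36
A[2]^2 = 8^2 = 64
A[3]^2 = 11^2 = 121
Sum = 144 + 36 + 64 + 121 = 365

365
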